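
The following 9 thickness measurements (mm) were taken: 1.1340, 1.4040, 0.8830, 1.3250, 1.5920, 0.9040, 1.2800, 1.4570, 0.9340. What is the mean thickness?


Formula: Average = sum / n
Substituting: Average = 10.9130 / 9
Result: 1.2126 mm


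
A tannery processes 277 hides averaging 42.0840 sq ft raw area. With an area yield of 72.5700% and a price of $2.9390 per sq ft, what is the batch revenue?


Raw_total = N * avg_area = 277 * 42.0840 = 11657.2680 sq ft
Finished = Raw_total * yield / 100 = 11657.2680 * 72.5700 / 100 = 8459.6794 sq ft
Value = Finished * price = 8459.6794 * 2.9390 = 24862.9977 $


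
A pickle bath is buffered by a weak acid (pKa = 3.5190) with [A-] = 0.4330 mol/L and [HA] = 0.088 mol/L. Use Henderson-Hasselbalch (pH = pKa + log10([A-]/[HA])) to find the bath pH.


ratio = [A-] / [HA] = 0.4330 / 0.088 = 4.9205
log10(ratio) = 0.6920
pH = pKa + log10(ratio) = 3.5190 + 0.6920 = 4.2110


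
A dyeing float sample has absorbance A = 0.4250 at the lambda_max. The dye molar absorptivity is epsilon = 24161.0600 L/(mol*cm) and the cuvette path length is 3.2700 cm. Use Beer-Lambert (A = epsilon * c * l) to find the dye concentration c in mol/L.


Formula: c = A / (epsilon * l)
Substituting: c = 0.4250 / (24161.0600 * 3.2700)
Result: 5.3793e-06 mol/L


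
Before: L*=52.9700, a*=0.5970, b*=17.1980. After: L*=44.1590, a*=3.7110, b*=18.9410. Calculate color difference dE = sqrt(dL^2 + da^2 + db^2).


dL = -8.8110, da = 3.1140, db = 1.7430
dE = sqrt((-8.8110)^2 + 3.1140^2 + 1.7430^2) = 9.5062


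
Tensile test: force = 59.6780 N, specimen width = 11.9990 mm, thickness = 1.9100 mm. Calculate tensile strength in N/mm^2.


Formula: TS = force / (width * thickness)
Substituting: TS = 59.6780 / (11.9990 * 1.9100)
Result: 2.6040 N/mm^2


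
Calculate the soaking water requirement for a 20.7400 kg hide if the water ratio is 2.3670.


Formula: Water = hide_weight * ratio
Substituting: Water = 20.7400 * 2.3670
Result: 49.0916 kg


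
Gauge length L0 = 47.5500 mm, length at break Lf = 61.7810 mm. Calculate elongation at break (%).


Formula: Elongation = (Lf - L0) / L0 * 100
Substituting: Elongation = (61.7810 - 47.5500) / 47.5500 * 100
Result: 29.9285 %


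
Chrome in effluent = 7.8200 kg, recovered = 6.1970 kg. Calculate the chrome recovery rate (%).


Formula: Recovery = recovered / input * 100
Substituting: Recovery = 6.1970 / 7.8200 * 100
Result: 79.2455 %


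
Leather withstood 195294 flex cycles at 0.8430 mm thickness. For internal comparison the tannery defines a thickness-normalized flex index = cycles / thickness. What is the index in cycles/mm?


Formula: Index = cycles / thickness
Substituting: Index = 195294 / 0.8430
Result: 231665.4804 cycles/mm


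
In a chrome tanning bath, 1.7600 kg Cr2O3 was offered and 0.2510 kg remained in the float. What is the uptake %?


Formula: Uptake = (offered - residual) / offered * 100
Substituting: Uptake = (1.7600 - 0.2510) / 1.7600 * 100
Result: 85.7386 %


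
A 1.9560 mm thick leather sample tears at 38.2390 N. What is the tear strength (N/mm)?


Formula: Tear strength = force / thickness
Substituting: Tear strength = 38.2390 / 1.9560
Result: 19.5496 N/mm


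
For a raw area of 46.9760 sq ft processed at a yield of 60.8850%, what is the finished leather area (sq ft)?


Formula: finished = raw * yield / 100
Substituting: finished = 46.9760 * 60.8850 / 100
Result: 28.6013 sq ft


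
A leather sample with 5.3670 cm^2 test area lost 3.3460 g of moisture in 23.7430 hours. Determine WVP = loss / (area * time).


Formula: WVP = loss / (area * time)
Substituting: WVP = 3.3460 / (5.3670 * 23.7430)
Result: 0.0262578 g/(cm^2*hr)


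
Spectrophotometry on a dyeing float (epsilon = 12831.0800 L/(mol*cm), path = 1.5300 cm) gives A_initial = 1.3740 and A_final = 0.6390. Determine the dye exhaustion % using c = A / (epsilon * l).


c_initial = A_i / (epsilon * l) = 1.3740 / (12831.0800 * 1.5300) = 6.9989e-05 mol/L
c_final = A_f / (epsilon * l) = 0.6390 / (12831.0800 * 1.5300) = 3.2550e-05 mol/L
Exhaustion = (c_initial - c_final) / c_initial * 100 = (6.9989e-05 - 3.2550e-05) / 6.9989e-05 * 100 = 53.4934 %


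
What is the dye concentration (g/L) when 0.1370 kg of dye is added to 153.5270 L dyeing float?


Formula: Conc = dye_mass(kg) / volume(L) * 1000
Substituting: Conc = 0.1370 / 153.5270 * 1000
Result: 0.8924 g/L


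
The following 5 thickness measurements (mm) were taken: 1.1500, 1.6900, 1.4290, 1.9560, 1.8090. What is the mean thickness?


Formula: Average = sum / n
Substituting: Average = 8.0340 / 5
Result: 1.6068 mm


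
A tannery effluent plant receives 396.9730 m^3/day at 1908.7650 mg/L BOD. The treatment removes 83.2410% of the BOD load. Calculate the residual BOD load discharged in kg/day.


Load_in = volume * conc / 1000 = 396.9730 * 1908.7650 / 1000 = 757.7282 kg/day
Removed = Load_in * eff / 100 = 757.7282 * 83.2410 / 100 = 630.7405 kg/day
Load_out = Load_in - Removed = 757.7282 - 630.7405 = 126.9877 kg/day


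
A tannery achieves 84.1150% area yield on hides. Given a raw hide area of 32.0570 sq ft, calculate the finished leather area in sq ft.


Formula: finished = raw * yield / 100
Substituting: finished = 32.0570 * 84.1150 / 100
Result: 26.9647 sq ft


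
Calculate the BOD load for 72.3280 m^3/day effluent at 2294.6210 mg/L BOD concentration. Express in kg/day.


Formula: BOD_load = volume * conc / 1000
Substituting: BOD_load = 72.3280 * 2294.6210 / 1000
Result: 165.9653 kg/day


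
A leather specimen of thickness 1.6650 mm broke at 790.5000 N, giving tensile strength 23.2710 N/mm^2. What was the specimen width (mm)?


Formula: w = F / (TS * t)
Substituting: w = 790.5000 / (23.2710 * 1.6650)
Result: 20.4020 mm


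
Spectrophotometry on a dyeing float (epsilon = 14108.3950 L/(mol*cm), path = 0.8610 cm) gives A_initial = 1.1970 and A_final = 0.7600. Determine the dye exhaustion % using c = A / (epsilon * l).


c_initial = A_i / (epsilon * l) = 1.1970 / (14108.3950 * 0.8610) = 9.8540e-05 mol/L
c_final = A_f / (epsilon * l) = 0.7600 / (14108.3950 * 0.8610) = 6.2565e-05 mol/L
Exhaustion = (c_initial - c_final) / c_initial * 100 = (9.8540e-05 - 6.2565e-05) / 9.8540e-05 * 100 = 36.5079 %


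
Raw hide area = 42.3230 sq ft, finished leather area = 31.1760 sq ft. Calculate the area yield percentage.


Formula: Yield = finished / raw * 100
Substituting: Yield = 31.1760 / 42.3230 * 100
Result: 73.6621 %


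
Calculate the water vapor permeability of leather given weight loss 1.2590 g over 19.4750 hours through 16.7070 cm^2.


Formula: WVP = loss / (area * time)
Substituting: WVP = 1.2590 / (16.7070 * 19.4750)
Result: 0.00386945 g/(cm^2*hr)


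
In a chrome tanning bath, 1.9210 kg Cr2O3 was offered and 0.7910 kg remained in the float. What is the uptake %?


Formula: Uptake = (offered - residual) / offered * 100
Substituting: Uptake = (1.9210 - 0.7910) / 1.9210 * 100
Result: 58.8235 %


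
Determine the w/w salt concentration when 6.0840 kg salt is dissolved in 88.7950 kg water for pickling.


Formula: Conc = salt / (water + salt) * 100
Substituting: Conc = 6.0840 / (88.7950 + 6.0840) * 100
Result: 6.4124 %


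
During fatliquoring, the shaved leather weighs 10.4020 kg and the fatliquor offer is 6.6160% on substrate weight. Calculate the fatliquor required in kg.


Formula: Fat = substrate * pct / 100
Substituting: Fat = 10.4020 * 6.6160 / 100
Result: 0.6882 kg


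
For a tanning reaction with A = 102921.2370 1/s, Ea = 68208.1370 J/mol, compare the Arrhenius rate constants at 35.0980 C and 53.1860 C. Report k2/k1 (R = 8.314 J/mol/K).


T1 = 35.0980 + 273.15 = 308.2480 K; T2 = 53.1860 + 273.15 = 326.3360 K
k1 = A * exp(-Ea/(R*T1)) = 102921.2370 * exp(-68208.1370/(8.314*308.2480)) = 2.8430e-07 1/s
k2 = A * exp(-Ea/(R*T2)) = 102921.2370 * exp(-68208.1370/(8.314*326.3360)) = 1.2429e-06 1/s
k2/k1 = 1.2429e-06 / 2.8430e-07 = 4.3719


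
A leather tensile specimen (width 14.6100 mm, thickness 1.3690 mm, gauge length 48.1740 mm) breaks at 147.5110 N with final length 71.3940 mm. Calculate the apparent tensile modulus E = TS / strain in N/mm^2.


TS = F / (w * t) = 147.5110 / (14.6100 * 1.3690) = 7.3751 N/mm^2
strain = (Lf - L0) / L0 = (71.3940 - 48.1740) / 48.1740 = 0.4820
E = TS / strain = 7.3751 / 0.4820 = 15.3011 N/mm^2


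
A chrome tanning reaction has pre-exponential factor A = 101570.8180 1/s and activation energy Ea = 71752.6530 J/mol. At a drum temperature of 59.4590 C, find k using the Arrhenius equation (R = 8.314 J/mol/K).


T_K = T_C + 273.15 = 59.4590 + 273.15 = 332.6090 K
exponent = -Ea / (R * T_K) = -71752.6530 / (8.314 * 332.6090) = -25.9474
k = A * exp(exponent) = 101570.8180 * exp(-25.9474) = 5.4696e-07 1/s


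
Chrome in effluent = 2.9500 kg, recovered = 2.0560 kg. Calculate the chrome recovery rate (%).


Formula: Recovery = recovered / input * 100
Substituting: Recovery = 2.0560 / 2.9500 * 100
Result: 69.6949 %


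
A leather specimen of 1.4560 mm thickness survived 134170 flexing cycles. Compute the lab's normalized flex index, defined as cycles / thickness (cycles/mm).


Formula: Index = cycles / thickness
Substituting: Index = 134170 / 1.4560
Result: 92149.7253 cycles/mm


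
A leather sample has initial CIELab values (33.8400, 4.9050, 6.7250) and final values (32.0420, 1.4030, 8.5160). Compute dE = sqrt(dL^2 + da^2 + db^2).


dL = -1.7980, da = -3.5020, db = 1.7910
dE = sqrt((-1.7980)^2 + (-3.5020)^2 + 1.7910^2) = 4.3249


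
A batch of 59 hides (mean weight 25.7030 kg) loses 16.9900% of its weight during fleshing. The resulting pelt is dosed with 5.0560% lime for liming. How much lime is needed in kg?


Total_raw = N * avg_wt = 59 * 25.7030 = 1516.4770 kg
Substrate = Total_raw * (1 - loss/100) = 1516.4770 * (1 - 16.9900/100) = 1258.8276 kg
Lime = Substrate * pct / 100 = 1258.8276 * 5.0560 / 100 = 63.6463 kg


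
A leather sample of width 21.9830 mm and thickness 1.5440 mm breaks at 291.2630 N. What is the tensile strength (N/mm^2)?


Formula: TS = force / (width * thickness)
Substituting: TS = 291.2630 / (21.9830 * 1.5440)
Result: 8.5813 N/mm^2


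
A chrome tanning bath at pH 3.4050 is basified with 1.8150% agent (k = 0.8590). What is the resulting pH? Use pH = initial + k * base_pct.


Formula: pH_final = pH_initial + k * base_pct
Substituting: pH_final = 3.4050 + 0.8590 * 1.8150
Result: 4.9641


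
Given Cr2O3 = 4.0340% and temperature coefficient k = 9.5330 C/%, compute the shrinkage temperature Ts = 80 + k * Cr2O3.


Formula: Ts = 80 + k * Cr2O3
Substituting: Ts = 80 + 9.5330 * 4.0340
Result: 118.4561 C


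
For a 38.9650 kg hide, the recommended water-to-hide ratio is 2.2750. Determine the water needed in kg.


Formula: Water = hide_weight * ratio
Substituting: Water = 38.9650 * 2.2750
Result: 88.6454 kg


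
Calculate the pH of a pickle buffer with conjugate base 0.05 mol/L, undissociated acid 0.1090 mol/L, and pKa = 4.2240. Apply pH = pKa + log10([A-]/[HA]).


ratio = [A-] / [HA] = 0.05 / 0.1090 = 0.4587
log10(ratio) = -0.3385
pH = pKa + log10(ratio) = 4.2240 - 0.3385 = 3.8855


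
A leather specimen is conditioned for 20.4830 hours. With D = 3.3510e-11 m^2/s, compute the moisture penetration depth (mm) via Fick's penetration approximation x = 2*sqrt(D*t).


t = 20.4830 hr * 3600 = 73738.8000 s
D * t = 3.3510e-11 * 73738.8000 = 2.4710e-06
x = 2 * sqrt(D*t) = 2 * sqrt(2.4710e-06) = 0.00314387 m = 3.1439 mm


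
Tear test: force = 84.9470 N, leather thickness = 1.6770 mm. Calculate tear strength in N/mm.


Formula: Tear strength = force / thickness
Substituting: Tear strength = 84.9470 / 1.6770
Result: 50.6541 N/mm


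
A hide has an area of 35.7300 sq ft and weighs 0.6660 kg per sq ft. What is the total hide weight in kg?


Formula: Weight = area * weight_per_sqft
Substituting: Weight = 35.7300 * 0.6660
Result: 23.7962 kg


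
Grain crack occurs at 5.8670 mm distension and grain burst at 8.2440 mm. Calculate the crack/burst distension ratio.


Formula: Ratio = crack / burst
Substituting: Ratio = 5.8670 / 8.2440
Result: 0.7117


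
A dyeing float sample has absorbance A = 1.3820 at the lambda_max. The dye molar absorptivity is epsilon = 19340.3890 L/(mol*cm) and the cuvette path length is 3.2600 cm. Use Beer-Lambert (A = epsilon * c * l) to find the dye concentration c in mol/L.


Formula: c = A / (epsilon * l)
Substituting: c = 1.3820 / (19340.3890 * 3.2600)
Result: 2.1919e-05 mol/L


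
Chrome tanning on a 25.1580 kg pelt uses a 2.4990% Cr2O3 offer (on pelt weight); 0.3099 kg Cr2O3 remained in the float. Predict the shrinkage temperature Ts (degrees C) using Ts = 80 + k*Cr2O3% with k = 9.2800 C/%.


Offered = pelt * offer_pct / 100 = 25.1580 * 2.4990 / 100 = 0.6287 kg
Uptake = offered - residual = 0.6287 - 0.3099 = 0.3188 kg
Cr2O3% on pelt = uptake / pelt * 100 = 0.3188 / 25.1580 * 100 = 1.2672 %
Ts = 80 + k * Cr2O3% = 80 + 9.2800 * 1.2672 = 91.7595 C


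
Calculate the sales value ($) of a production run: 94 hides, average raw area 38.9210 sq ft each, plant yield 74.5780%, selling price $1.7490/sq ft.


Raw_total = N * avg_area = 94 * 38.9210 = 3658.5740 sq ft
Finished = Raw_total * yield / 100 = 3658.5740 * 74.5780 / 100 = 2728.4913 sq ft
Value = Finished * price = 2728.4913 * 1.7490 = 4772.1313 $


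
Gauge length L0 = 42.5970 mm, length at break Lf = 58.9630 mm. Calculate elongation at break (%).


Formula: Elongation = (Lf - L0) / L0 * 100
Substituting: Elongation = (58.9630 - 42.5970) / 42.5970 * 100
Result: 38.4205 %


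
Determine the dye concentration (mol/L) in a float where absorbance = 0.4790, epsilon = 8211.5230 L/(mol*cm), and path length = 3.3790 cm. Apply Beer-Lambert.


Formula: c = A / (epsilon * l)
Substituting: c = 0.4790 / (8211.5230 * 3.3790)
Result: 1.7263e-05 mol/L


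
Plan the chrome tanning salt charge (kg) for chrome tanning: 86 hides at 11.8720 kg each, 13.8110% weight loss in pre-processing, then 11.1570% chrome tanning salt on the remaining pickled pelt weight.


Total_raw = N * avg_wt = 86 * 11.8720 = 1020.9920 kg
Substrate = Total_raw * (1 - loss/100) = 1020.9920 * (1 - 13.8110/100) = 879.9828 kg
Chrome = Substrate * pct / 100 = 879.9828 * 11.1570 / 100 = 98.1797 kg


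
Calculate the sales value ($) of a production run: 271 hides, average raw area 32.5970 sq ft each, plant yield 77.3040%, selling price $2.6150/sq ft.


Raw_total = N * avg_area = 271 * 32.5970 = 8833.7870 sq ft
Finished = Raw_total * yield / 100 = 8833.7870 * 77.3040 / 100 = 6828.8707 sq ft
Value = Finished * price = 6828.8707 * 2.6150 = 17857.4969 $


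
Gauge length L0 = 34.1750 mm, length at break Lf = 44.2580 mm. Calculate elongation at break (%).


Formula: Elongation = (Lf - L0) / L0 * 100
Substituting: Elongation = (44.2580 - 34.1750) / 34.1750 * 100
Result: 29.5040 %


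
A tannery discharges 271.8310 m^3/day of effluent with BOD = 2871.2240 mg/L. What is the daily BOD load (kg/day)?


Formula: BOD_load = volume * conc / 1000
Substituting: BOD_load = 271.8310 * 2871.2240 / 1000
Result: 780.4877 kg/day


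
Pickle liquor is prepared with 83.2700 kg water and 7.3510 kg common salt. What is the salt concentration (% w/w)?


Formula: Conc = salt / (water + salt) * 100
Substituting: Conc = 7.3510 / (83.2700 + 7.3510) * 100
Result: 8.1118 %


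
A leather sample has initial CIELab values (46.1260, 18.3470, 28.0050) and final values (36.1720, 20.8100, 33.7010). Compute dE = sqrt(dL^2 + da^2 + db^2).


dL = -9.9540, da = 2.4630, db = 5.6960
dE = sqrt((-9.9540)^2 + 2.4630^2 + 5.6960^2) = 11.7300


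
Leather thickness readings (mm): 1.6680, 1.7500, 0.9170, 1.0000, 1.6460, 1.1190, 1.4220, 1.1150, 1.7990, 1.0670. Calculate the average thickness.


Formula: Average = sum / n
Substituting: Average = 13.5030 / 10
Result: 1.3503 mm


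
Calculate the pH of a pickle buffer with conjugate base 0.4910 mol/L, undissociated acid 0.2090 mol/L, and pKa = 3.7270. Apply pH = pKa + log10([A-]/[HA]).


ratio = [A-] / [HA] = 0.4910 / 0.2090 = 2.3493
log10(ratio) = 0.3709
pH = pKa + log10(ratio) = 3.7270 + 0.3709 = 4.0979


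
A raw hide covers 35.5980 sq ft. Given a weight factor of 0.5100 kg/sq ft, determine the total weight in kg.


Formula: Weight = area * weight_per_sqft
Substituting: Weight = 35.5980 * 0.5100
Result: 18.1550 kg


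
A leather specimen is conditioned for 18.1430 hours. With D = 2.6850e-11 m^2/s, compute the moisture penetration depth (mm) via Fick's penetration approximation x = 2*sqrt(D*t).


t = 18.1430 hr * 3600 = 65314.8000 s
D * t = 2.6850e-11 * 65314.8000 = 1.7537e-06
x = 2 * sqrt(D*t) = 2 * sqrt(1.7537e-06) = 0.00264855 m = 2.6485 mm


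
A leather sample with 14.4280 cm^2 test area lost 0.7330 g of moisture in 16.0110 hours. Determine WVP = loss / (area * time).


Formula: WVP = loss / (area * time)
Substituting: WVP = 0.7330 / (14.4280 * 16.0110)
Result: 0.00317307 g/(cm^2*hr)


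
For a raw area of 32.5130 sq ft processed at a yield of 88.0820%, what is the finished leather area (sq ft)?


Formula: finished = raw * yield / 100
Substituting: finished = 32.5130 * 88.0820 / 100
Result: 28.6381 sq ft


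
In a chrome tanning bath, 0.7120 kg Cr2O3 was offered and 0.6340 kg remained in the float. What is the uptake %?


Formula: Uptake = (offered - residual) / offered * 100
Substituting: Uptake = (0.7120 - 0.6340) / 0.7120 * 100
Result: 10.9551 %


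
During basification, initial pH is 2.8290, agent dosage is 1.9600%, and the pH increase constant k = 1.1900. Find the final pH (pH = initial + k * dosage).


Formula: pH_final = pH_initial + k * base_pct
Substituting: pH_final = 2.8290 + 1.1900 * 1.9600
Result: 5.1614


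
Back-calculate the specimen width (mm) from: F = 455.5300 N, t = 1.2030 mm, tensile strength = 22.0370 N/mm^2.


Formula: w = F / (TS * t)
Substituting: w = 455.5300 / (22.0370 * 1.2030)
Result: 17.1830 mm


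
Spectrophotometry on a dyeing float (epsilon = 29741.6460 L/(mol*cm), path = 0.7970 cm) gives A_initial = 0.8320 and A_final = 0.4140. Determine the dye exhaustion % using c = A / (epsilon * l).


c_initial = A_i / (epsilon * l) = 0.8320 / (29741.6460 * 0.7970) = 3.5099e-05 mol/L
c_final = A_f / (epsilon * l) = 0.4140 / (29741.6460 * 0.7970) = 1.7465e-05 mol/L
Exhaustion = (c_initial - c_final) / c_initial * 100 = (3.5099e-05 - 1.7465e-05) / 3.5099e-05 * 100 = 50.2404 %


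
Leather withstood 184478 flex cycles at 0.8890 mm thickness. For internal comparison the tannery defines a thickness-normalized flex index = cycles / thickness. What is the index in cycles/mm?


Formula: Index = cycles / thickness
Substituting: Index = 184478 / 0.8890
Result: 207511.8110 cycles/mm


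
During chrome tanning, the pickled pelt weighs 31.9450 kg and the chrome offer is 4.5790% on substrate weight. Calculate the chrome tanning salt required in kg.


Formula: Chrome = substrate * pct / 100
Substituting: Chrome = 31.9450 * 4.5790 / 100
Result: 1.4628 kg


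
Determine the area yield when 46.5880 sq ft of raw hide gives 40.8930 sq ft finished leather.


Formula: Yield = finished / raw * 100
Substituting: Yield = 40.8930 / 46.5880 * 100
Result: 87.7758 %


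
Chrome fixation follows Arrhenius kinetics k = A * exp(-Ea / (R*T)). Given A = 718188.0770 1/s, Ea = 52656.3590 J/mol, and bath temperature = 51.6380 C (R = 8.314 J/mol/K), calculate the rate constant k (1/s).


T_K = T_C + 273.15 = 51.6380 + 273.15 = 324.7880 K
exponent = -Ea / (R * T_K) = -52656.3590 / (8.314 * 324.7880) = -19.5003
k = A * exp(exponent) = 718188.0770 * exp(-19.5003) = 0.00243991 1/s


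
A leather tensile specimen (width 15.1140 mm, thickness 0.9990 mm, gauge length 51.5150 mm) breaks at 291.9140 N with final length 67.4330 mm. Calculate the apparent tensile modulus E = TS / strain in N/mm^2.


TS = F / (w * t) = 291.9140 / (15.1140 * 0.9990) = 19.3335 N/mm^2
strain = (Lf - L0) / L0 = (67.4330 - 51.5150) / 51.5150 = 0.3090
E = TS / strain = 19.3335 / 0.3090 = 62.5684 N/mm^2


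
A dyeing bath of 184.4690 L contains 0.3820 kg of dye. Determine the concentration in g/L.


Formula: Conc = dye_mass(kg) / volume(L) * 1000
Substituting: Conc = 0.3820 / 184.4690 * 1000
Result: 2.0708 g/L


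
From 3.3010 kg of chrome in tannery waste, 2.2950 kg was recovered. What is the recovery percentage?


Formula: Recovery = recovered / input * 100
Substituting: Recovery = 2.2950 / 3.3010 * 100
Result: 69.5244 %


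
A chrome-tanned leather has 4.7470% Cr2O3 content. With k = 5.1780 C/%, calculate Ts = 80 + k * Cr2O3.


Formula: Ts = 80 + k * Cr2O3
Substituting: Ts = 80 + 5.1780 * 4.7470
Result: 104.5800 C


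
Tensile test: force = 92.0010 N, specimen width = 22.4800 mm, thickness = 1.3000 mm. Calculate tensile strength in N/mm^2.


Formula: TS = force / (width * thickness)
Substituting: TS = 92.0010 / (22.4800 * 1.3000)
Result: 3.1481 N/mm^2


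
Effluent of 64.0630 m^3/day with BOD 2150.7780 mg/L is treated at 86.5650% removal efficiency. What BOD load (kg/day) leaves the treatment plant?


Load_in = volume * conc / 1000 = 64.0630 * 2150.7780 / 1000 = 137.7853 kg/day
Removed = Load_in * eff / 100 = 137.7853 * 86.5650 / 100 = 119.2738 kg/day
Load_out = Load_in - Removed = 137.7853 - 119.2738 = 18.5115 kg/day


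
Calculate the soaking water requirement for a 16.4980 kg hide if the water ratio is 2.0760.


Formula: Water = hide_weight * ratio
Substituting: Water = 16.4980 * 2.0760
Result: 34.2498 kg


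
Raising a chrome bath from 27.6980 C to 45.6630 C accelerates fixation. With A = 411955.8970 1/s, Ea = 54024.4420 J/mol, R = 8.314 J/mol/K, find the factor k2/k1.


T1 = 27.6980 + 273.15 = 300.8480 K; T2 = 45.6630 + 273.15 = 318.8130 K
k1 = A * exp(-Ea/(R*T1)) = 411955.8970 * exp(-54024.4420/(8.314*300.8480)) = 1.7161e-04 1/s
k2 = A * exp(-Ea/(R*T2)) = 411955.8970 * exp(-54024.4420/(8.314*318.8130)) = 5.7958e-04 1/s
k2/k1 = 5.7958e-04 / 1.7161e-04 = 3.3774


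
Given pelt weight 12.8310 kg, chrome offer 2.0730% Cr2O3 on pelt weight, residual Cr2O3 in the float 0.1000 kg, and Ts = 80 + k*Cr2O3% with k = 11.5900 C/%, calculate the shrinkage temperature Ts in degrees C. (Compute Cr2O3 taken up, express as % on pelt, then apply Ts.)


Offered = pelt * offer_pct / 100 = 12.8310 * 2.0730 / 100 = 0.2660 kg
Uptake = offered - residual = 0.2660 - 0.1000 = 0.1660 kg
Cr2O3% on pelt = uptake / pelt * 100 = 0.1660 / 12.8310 * 100 = 1.2936 %
Ts = 80 + k * Cr2O3% = 80 + 11.5900 * 1.2936 = 94.9933 C


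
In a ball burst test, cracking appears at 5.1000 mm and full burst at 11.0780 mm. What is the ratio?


Formula: Ratio = crack / burst
Substituting: Ratio = 5.1000 / 11.0780
Result: 0.4604


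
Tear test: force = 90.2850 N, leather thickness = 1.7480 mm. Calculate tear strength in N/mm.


Formula: Tear strength = force / thickness
Substituting: Tear strength = 90.2850 / 1.7480
Result: 51.6505 N/mm


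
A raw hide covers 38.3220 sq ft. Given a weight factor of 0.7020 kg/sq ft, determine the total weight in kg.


Formula: Weight = area * weight_per_sqft
Substituting: Weight = 38.3220 * 0.7020
Result: 26.9020 kg


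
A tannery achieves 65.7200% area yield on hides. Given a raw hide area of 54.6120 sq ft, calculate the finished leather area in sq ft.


Formula: finished = raw * yield / 100
Substituting: finished = 54.6120 * 65.7200 / 100
Result: 35.8910 sq ft


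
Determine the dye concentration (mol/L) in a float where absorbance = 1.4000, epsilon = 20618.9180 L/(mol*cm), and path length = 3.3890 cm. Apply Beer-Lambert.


Formula: c = A / (epsilon * l)
Substituting: c = 1.4000 / (20618.9180 * 3.3890)
Result: 2.0035e-05 mol/L


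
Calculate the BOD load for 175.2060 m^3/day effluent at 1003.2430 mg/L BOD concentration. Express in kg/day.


Formula: BOD_load = volume * conc / 1000
Substituting: BOD_load = 175.2060 * 1003.2430 / 1000
Result: 175.7742 kg/day


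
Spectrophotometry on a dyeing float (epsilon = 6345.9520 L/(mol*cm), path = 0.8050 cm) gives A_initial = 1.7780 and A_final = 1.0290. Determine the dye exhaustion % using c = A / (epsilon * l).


c_initial = A_i / (epsilon * l) = 1.7780 / (6345.9520 * 0.8050) = 3.4805e-04 mol/L
c_final = A_f / (epsilon * l) = 1.0290 / (6345.9520 * 0.8050) = 2.0143e-04 mol/L
Exhaustion = (c_initial - c_final) / c_initial * 100 = (3.4805e-04 - 2.0143e-04) / 3.4805e-04 * 100 = 42.1260 %


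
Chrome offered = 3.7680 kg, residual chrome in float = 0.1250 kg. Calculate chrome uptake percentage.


Formula: Uptake = (offered - residual) / offered * 100
Substituting: Uptake = (3.7680 - 0.1250) / 3.7680 * 100
Result: 96.6826 %


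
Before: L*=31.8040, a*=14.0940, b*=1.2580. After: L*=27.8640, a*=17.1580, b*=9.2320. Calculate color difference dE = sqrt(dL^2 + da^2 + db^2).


dL = -3.9400, da = 3.0640, db = 7.9740
dE = sqrt((-3.9400)^2 + 3.0640^2 + 7.9740^2) = 9.4073


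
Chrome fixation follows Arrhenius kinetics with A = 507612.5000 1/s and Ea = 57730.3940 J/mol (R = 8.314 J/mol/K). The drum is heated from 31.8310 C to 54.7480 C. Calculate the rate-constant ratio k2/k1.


T1 = 31.8310 + 273.15 = 304.9810 K; T2 = 54.7480 + 273.15 = 327.8980 K
k1 = A * exp(-Ea/(R*T1)) = 507612.5000 * exp(-57730.3940/(8.314*304.9810)) = 6.5703e-05 1/s
k2 = A * exp(-Ea/(R*T2)) = 507612.5000 * exp(-57730.3940/(8.314*327.8980)) = 3.2260e-04 1/s
k2/k1 = 3.2260e-04 / 6.5703e-05 = 4.9099


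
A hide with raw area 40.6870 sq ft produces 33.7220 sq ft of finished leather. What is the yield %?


Formula: Yield = finished / raw * 100
Substituting: Yield = 33.7220 / 40.6870 * 100
Result: 82.8815 %


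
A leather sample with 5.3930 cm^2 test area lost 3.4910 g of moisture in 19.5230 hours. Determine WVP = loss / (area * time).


Formula: WVP = loss / (area * time)
Substituting: WVP = 3.4910 / (5.3930 * 19.5230)
Result: 0.0331568 g/(cm^2*hr)


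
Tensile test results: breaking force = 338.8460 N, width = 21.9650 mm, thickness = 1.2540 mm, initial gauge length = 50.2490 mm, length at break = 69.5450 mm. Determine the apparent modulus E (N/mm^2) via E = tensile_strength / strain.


TS = F / (w * t) = 338.8460 / (21.9650 * 1.2540) = 12.3019 N/mm^2
strain = (Lf - L0) / L0 = (69.5450 - 50.2490) / 50.2490 = 0.3840
E = TS / strain = 12.3019 / 0.3840 = 32.0357 N/mm^2


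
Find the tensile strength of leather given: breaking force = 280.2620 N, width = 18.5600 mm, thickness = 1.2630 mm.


Formula: TS = force / (width * thickness)
Substituting: TS = 280.2620 / (18.5600 * 1.2630)
Result: 11.9559 N/mm^2


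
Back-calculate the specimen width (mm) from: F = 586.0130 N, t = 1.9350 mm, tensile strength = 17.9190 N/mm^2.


Formula: w = F / (TS * t)
Substituting: w = 586.0130 / (17.9190 * 1.9350)
Result: 16.9010 mm


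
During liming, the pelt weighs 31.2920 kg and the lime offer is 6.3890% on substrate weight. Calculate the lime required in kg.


Formula: Lime = substrate * pct / 100
Substituting: Lime = 31.2920 * 6.3890 / 100
Result: 1.9992 kg


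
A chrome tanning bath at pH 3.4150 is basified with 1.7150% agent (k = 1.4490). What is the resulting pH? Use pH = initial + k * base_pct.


Formula: pH_final = pH_initial + k * base_pct
Substituting: pH_final = 3.4150 + 1.4490 * 1.7150
Result: 5.9000


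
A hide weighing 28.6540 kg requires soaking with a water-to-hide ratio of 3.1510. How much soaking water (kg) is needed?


Formula: Water = hide_weight * ratio
Substituting: Water = 28.6540 * 3.1510
Result: 90.2888 kg


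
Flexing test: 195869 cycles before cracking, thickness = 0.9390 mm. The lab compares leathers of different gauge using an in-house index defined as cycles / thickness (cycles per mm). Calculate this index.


Formula: Index = cycles / thickness
Substituting: Index = 195869 / 0.9390
Result: 208593.1842 cycles/mm


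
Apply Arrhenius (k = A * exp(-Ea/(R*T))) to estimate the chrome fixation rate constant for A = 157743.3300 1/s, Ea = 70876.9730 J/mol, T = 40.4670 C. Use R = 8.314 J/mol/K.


T_K = T_C + 273.15 = 40.4670 + 273.15 = 313.6170 K
exponent = -Ea / (R * T_K) = -70876.9730 / (8.314 * 313.6170) = -27.1829
k = A * exp(exponent) = 157743.3300 * exp(-27.1829) = 2.4693e-07 1/s


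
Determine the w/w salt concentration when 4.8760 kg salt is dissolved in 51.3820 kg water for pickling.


Formula: Conc = salt / (water + salt) * 100
Substituting: Conc = 4.8760 / (51.3820 + 4.8760) * 100
Result: 8.6672 %


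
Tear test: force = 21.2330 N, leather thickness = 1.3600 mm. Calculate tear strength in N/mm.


Formula: Tear strength = force / thickness
Substituting: Tear strength = 21.2330 / 1.3600
Result: 15.6125 N/mm


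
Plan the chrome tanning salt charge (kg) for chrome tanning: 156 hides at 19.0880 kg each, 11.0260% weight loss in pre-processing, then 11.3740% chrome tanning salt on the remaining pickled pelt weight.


Total_raw = N * avg_wt = 156 * 19.0880 = 2977.7280 kg
Substrate = Total_raw * (1 - loss/100) = 2977.7280 * (1 - 11.0260/100) = 2649.4037 kg
Chrome = Substrate * pct / 100 = 2649.4037 * 11.3740 / 100 = 301.3432 kg


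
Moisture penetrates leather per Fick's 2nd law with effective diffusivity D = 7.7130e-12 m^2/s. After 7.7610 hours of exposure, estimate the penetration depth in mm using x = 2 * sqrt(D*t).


t = 7.7610 hr * 3600 = 27939.6000 s
D * t = 7.7130e-12 * 27939.6000 = 2.1550e-07
x = 2 * sqrt(D*t) = 2 * sqrt(2.1550e-07) = 9.2844e-04 m = 0.9284 mm


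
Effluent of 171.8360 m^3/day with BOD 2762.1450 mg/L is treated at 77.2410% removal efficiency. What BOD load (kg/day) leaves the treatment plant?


Load_in = volume * conc / 1000 = 171.8360 * 2762.1450 / 1000 = 474.6359 kg/day
Removed = Load_in * eff / 100 = 474.6359 * 77.2410 / 100 = 366.6136 kg/day
Load_out = Load_in - Removed = 474.6359 - 366.6136 = 108.0224 kg/day


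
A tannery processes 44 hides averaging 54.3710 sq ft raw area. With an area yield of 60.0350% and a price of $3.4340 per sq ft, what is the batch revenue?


Raw_total = N * avg_area = 44 * 54.3710 = 2392.3240 sq ft
Finished = Raw_total * yield / 100 = 2392.3240 * 60.0350 / 100 = 1436.2317 sq ft
Value = Finished * price = 1436.2317 * 3.4340 = 4932.0197 $


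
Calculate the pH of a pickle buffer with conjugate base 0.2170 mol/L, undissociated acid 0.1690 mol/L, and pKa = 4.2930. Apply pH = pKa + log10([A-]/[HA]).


ratio = [A-] / [HA] = 0.2170 / 0.1690 = 1.2840
log10(ratio) = 0.1086
pH = pKa + log10(ratio) = 4.2930 + 0.1086 = 4.4016


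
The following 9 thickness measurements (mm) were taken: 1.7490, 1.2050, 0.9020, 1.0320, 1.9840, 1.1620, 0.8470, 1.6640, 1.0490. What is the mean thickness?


Formula: Average = sum / n
Substituting: Average = 11.5940 / 9
Result: 1.2882 mm


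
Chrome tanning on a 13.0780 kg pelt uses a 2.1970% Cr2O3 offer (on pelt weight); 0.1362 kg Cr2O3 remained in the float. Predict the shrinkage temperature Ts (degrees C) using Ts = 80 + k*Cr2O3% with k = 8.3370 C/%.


Offered = pelt * offer_pct / 100 = 13.0780 * 2.1970 / 100 = 0.2873 kg
Uptake = offered - residual = 0.2873 - 0.1362 = 0.1511 kg
Cr2O3% on pelt = uptake / pelt * 100 = 0.1511 / 13.0780 * 100 = 1.1556 %
Ts = 80 + k * Cr2O3% = 80 + 8.3370 * 1.1556 = 89.6339 C


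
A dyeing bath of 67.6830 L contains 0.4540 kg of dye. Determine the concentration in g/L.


Formula: Conc = dye_mass(kg) / volume(L) * 1000
Substituting: Conc = 0.4540 / 67.6830 * 1000
Result: 6.7077 g/L


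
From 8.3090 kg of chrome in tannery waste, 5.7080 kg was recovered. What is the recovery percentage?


Formula: Recovery = recovered / input * 100
Substituting: Recovery = 5.7080 / 8.3090 * 100
Result: 68.6966 %


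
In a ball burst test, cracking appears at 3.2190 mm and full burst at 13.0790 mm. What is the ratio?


Formula: Ratio = crack / burst
Substituting: Ratio = 3.2190 / 13.0790
Result: 0.2461


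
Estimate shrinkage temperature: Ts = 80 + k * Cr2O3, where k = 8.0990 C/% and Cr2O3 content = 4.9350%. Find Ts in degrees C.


Formula: Ts = 80 + k * Cr2O3
Substituting: Ts = 80 + 8.0990 * 4.9350
Result: 119.9686 C


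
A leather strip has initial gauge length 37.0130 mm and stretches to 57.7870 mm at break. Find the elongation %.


Formula: Elongation = (Lf - L0) / L0 * 100
Substituting: Elongation = (57.7870 - 37.0130) / 37.0130 * 100
Result: 56.1262 %


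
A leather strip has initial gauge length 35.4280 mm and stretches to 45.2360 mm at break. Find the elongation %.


Formula: Elongation = (Lf - L0) / L0 * 100
Substituting: Elongation = (45.2360 - 35.4280) / 35.4280 * 100
Result: 27.6843 %


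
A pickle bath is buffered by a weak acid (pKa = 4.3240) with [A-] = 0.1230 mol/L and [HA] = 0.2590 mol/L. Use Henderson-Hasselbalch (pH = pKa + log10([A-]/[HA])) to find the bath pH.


ratio = [A-] / [HA] = 0.1230 / 0.2590 = 0.4749
log10(ratio) = -0.3234
pH = pKa + log10(ratio) = 4.3240 - 0.3234 = 4.0006


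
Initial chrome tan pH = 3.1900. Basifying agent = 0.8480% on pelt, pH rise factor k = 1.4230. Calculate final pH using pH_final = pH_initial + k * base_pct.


Formula: pH_final = pH_initial + k * base_pct
Substituting: pH_final = 3.1900 + 1.4230 * 0.8480
Result: 4.3967


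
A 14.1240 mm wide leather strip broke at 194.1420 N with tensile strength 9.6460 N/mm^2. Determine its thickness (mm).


Formula: t = F / (TS * w)
Substituting: t = 194.1420 / (9.6460 * 14.1240)
Result: 1.4250 mm


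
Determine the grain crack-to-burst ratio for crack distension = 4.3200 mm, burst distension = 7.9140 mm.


Formula: Ratio = crack / burst
Substituting: Ratio = 4.3200 / 7.9140
Result: 0.5459


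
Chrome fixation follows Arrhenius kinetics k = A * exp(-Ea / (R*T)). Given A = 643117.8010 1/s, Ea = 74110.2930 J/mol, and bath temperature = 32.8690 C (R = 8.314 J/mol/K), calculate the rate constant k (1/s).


T_K = T_C + 273.15 = 32.8690 + 273.15 = 306.0190 K
exponent = -Ea / (R * T_K) = -74110.2930 / (8.314 * 306.0190) = -29.1286
k = A * exp(exponent) = 643117.8010 * exp(-29.1286) = 1.4384e-07 1/s


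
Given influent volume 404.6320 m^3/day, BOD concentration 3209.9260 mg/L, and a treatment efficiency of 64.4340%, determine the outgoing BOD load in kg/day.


Load_in = volume * conc / 1000 = 404.6320 * 3209.9260 / 1000 = 1298.8388 kg/day
Removed = Load_in * eff / 100 = 1298.8388 * 64.4340 / 100 = 836.8938 kg/day
Load_out = Load_in - Removed = 1298.8388 - 836.8938 = 461.9450 kg/day


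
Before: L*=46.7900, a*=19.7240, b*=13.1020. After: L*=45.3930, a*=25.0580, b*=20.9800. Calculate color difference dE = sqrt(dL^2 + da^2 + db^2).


dL = -1.3970, da = 5.3340, db = 7.8780
dE = sqrt((-1.3970)^2 + 5.3340^2 + 7.8780^2) = 9.6159


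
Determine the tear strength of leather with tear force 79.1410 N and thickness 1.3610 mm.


Formula: Tear strength = force / thickness
Substituting: Tear strength = 79.1410 / 1.3610
Result: 58.1492 N/mm


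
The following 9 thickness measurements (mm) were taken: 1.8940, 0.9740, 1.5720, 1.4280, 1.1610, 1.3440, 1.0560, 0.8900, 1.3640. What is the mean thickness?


Formula: Average = sum / n
Substituting: Average = 11.6830 / 9
Result: 1.2981 mm


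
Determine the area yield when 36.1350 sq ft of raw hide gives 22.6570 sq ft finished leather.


Formula: Yield = finished / raw * 100
Substituting: Yield = 22.6570 / 36.1350 * 100
Result: 62.7010 %


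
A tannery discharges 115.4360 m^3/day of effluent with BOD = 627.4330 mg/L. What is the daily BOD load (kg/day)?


Formula: BOD_load = volume * conc / 1000
Substituting: BOD_load = 115.4360 * 627.4330 / 1000
Result: 72.4284 kg/day


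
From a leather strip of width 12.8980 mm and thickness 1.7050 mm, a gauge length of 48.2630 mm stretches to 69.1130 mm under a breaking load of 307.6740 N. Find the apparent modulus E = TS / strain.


TS = F / (w * t) = 307.6740 / (12.8980 * 1.7050) = 13.9908 N/mm^2
strain = (Lf - L0) / L0 = (69.1130 - 48.2630) / 48.2630 = 0.4320
E = TS / strain = 13.9908 / 0.4320 = 32.3856 N/mm^2


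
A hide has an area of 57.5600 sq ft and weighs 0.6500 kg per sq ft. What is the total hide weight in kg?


Formula: Weight = area * weight_per_sqft
Substituting: Weight = 57.5600 * 0.6500
Result: 37.4140 kg


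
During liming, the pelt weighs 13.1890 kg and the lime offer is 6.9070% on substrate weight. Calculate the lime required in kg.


Formula: Lime = substrate * pct / 100
Substituting: Lime = 13.1890 * 6.9070 / 100
Result: 0.9110 kg


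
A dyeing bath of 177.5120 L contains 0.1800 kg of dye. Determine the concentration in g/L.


Formula: Conc = dye_mass(kg) / volume(L) * 1000
Substituting: Conc = 0.1800 / 177.5120 * 1000
Result: 1.0140 g/L


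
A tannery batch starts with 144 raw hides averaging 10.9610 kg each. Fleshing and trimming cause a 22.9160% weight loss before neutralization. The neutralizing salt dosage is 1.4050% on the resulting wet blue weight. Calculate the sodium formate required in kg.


Total_raw = N * avg_wt = 144 * 10.9610 = 1578.3840 kg
Substrate = Total_raw * (1 - loss/100) = 1578.3840 * (1 - 22.9160/100) = 1216.6815 kg
Neutralizer = Substrate * pct / 100 = 1216.6815 * 1.4050 / 100 = 17.0944 kg


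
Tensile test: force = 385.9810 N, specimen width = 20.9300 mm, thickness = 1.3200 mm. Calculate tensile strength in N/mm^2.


Formula: TS = force / (width * thickness)
Substituting: TS = 385.9810 / (20.9300 * 1.3200)
Result: 13.9708 N/mm^2


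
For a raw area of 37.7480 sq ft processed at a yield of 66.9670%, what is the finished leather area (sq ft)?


Formula: finished = raw * yield / 100
Substituting: finished = 37.7480 * 66.9670 / 100
Result: 25.2787 sq ft


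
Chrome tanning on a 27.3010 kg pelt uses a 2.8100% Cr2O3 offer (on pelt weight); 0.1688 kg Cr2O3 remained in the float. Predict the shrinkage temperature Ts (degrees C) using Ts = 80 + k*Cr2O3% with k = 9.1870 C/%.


Offered = pelt * offer_pct / 100 = 27.3010 * 2.8100 / 100 = 0.7672 kg
Uptake = offered - residual = 0.7672 - 0.1688 = 0.5984 kg
Cr2O3% on pelt = uptake / pelt * 100 = 0.5984 / 27.3010 * 100 = 2.1917 %
Ts = 80 + k * Cr2O3% = 80 + 9.1870 * 2.1917 = 100.1352 C


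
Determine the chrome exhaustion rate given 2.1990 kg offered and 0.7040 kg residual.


Formula: Uptake = (offered - residual) / offered * 100
Substituting: Uptake = (2.1990 - 0.7040) / 2.1990 * 100
Result: 67.9854 %


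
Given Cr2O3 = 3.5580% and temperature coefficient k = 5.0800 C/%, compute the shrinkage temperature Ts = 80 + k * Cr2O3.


Formula: Ts = 80 + k * Cr2O3
Substituting: Ts = 80 + 5.0800 * 3.5580
Result: 98.0746 C


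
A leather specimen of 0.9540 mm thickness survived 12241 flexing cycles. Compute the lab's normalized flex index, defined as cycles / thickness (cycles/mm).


Formula: Index = cycles / thickness
Substituting: Index = 12241 / 0.9540
Result: 12831.2369 cycles/mm


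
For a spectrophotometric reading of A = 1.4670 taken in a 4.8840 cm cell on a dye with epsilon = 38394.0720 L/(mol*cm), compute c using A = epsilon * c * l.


Formula: c = A / (epsilon * l)
Substituting: c = 1.4670 / (38394.0720 * 4.8840)
Result: 7.8233e-06 mol/L


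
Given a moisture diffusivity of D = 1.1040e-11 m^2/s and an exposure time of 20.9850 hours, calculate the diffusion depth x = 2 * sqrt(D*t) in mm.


t = 20.9850 hr * 3600 = 75546.0000 s
D * t = 1.1040e-11 * 75546.0000 = 8.3403e-07
x = 2 * sqrt(D*t) = 2 * sqrt(8.3403e-07) = 0.0018265 m = 1.8265 mm


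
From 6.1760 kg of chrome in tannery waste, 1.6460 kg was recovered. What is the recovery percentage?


Formula: Recovery = recovered / input * 100
Substituting: Recovery = 1.6460 / 6.1760 * 100
Result: 26.6516 %


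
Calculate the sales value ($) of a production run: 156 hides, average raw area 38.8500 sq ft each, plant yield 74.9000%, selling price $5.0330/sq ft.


Raw_total = N * avg_area = 156 * 38.8500 = 6060.6000 sq ft
Finished = Raw_total * yield / 100 = 6060.6000 * 74.9000 / 100 = 4539.3894 sq ft
Value = Finished * price = 4539.3894 * 5.0330 = 22846.7469 $
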